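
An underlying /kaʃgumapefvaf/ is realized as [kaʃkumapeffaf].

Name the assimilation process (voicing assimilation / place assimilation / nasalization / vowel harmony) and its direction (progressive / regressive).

voicing assimilation, progressive

/g/→[k] /v/→[f].
Each target copies a feature from the preceding segment, so the direction is progressive.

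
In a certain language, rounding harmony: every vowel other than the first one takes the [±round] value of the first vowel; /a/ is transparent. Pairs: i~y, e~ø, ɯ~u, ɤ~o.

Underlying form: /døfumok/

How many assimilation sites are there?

0

No segment meets the rule's conditions.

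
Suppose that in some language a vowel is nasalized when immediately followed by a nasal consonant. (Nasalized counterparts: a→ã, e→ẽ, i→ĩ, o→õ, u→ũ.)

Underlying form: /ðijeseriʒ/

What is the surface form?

[ðijeseriʒ]

no segment meets the rule's conditions; no change.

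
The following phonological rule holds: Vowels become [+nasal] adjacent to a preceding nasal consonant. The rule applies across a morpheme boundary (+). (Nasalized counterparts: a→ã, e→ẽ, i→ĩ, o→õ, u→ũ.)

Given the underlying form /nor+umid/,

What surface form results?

/o/ after nasal /n/ → [õ]
/i/ after nasal /m/ → [ĩ]

[nõr+umĩd]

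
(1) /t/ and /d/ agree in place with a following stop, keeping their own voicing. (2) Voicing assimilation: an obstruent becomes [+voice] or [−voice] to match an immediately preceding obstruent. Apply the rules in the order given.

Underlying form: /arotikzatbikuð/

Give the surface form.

Rule 1: /t/ before /b/ (labial) → [p]
After rule 1: arotikzapbikuð
Rule 2: /z/ after /k/ (voiceless) → [s]
Rule 2: /b/ after /p/ (voiceless) → [p]

[arotiksappikuð]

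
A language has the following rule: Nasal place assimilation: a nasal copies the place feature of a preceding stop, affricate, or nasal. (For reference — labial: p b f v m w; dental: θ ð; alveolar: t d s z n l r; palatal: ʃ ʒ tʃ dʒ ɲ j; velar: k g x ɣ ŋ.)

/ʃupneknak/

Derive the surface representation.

/n/ after /p/ (labial) → [m]
/n/ after /k/ (velar) → [ŋ]

[ʃupmekŋak]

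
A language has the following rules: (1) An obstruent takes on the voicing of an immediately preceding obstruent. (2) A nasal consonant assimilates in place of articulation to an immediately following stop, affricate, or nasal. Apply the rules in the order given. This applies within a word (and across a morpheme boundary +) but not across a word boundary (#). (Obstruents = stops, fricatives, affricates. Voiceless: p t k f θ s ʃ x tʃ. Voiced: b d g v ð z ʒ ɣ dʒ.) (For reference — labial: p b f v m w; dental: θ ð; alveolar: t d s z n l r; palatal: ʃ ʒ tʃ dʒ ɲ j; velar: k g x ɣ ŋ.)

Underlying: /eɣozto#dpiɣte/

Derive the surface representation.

[eɣozdo#dbiɣde]

Rule 1: /t/ after /z/ (voiced) → [d]
Rule 1: /p/ after /d/ (voiced) → [b]
Rule 1: /t/ after /ɣ/ (voiced) → [d]
After rule 1: eɣozdo#dbiɣde
Rule 2: no segment meets the rule's conditions; no change.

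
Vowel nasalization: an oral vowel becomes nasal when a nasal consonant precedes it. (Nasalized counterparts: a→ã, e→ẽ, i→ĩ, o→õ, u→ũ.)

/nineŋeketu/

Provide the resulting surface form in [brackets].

[nĩnẽŋẽketu]

/i/ after nasal /n/ → [ĩ]
/e/ after nasal /n/ → [ẽ]
/e/ after nasal /ŋ/ → [ẽ]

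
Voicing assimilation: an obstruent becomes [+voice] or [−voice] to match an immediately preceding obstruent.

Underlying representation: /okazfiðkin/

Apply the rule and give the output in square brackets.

/f/ after /z/ (voiced) → [v]
/k/ after /ð/ (voiced) → [g]

[okazviðgin]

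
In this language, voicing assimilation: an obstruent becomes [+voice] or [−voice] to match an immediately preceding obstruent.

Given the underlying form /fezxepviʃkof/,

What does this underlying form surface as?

/x/ after /z/ (voiced) → [ɣ]
/v/ after /p/ (voiceless) → [f]

[fezɣepfiʃkof]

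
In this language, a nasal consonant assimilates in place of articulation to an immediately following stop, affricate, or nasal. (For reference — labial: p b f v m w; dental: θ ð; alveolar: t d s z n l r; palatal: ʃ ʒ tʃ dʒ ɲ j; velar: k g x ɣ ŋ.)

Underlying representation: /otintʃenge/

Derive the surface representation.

[otiɲtʃeŋge]

/n/ before /tʃ/ (palatal) → [ɲ]
/n/ before /g/ (velar) → [ŋ]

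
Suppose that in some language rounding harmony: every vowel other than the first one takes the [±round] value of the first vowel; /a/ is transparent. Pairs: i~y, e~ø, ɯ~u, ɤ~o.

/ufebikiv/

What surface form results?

/e/ harmonizes with /u/ ([+round]) → [ø]
/i/ harmonizes with /u/ ([+round]) → [y]
/i/ harmonizes with /u/ ([+round]) → [y]

[uføbykyv]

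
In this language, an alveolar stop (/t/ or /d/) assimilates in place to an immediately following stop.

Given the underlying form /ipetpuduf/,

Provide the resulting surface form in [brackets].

/t/ before /p/ (labial) → [p]

[ipeppuduf]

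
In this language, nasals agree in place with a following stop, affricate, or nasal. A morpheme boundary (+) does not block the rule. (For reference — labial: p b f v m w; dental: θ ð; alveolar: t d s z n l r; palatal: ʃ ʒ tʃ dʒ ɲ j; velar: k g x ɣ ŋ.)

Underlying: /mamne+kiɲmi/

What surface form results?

/m/ before /n/ (alveolar) → [n]
/ɲ/ before /m/ (labial) → [m]

[manne+kimmi]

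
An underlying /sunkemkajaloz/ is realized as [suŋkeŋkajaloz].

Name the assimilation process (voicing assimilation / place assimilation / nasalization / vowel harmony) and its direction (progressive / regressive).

/n/→[ŋ] /m/→[ŋ].
Each target copies a feature from the following segment, so the direction is regressive.

place assimilation, regressive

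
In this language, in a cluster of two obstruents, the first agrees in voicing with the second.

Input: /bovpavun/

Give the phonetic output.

[bofpavun]

/v/ before /p/ (voiceless) → [f]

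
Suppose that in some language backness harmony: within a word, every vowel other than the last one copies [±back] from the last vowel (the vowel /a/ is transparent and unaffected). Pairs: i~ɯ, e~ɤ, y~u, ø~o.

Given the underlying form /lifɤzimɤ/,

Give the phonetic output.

/i/ harmonizes with /ɤ/ ([+back]) → [ɯ]
/i/ harmonizes with /ɤ/ ([+back]) → [ɯ]

[lɯfɤzɯmɤ]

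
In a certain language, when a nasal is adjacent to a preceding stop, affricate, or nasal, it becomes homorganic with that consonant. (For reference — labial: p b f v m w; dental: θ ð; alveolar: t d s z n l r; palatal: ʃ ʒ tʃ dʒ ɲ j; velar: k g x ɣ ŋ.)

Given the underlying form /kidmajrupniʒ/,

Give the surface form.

[kidnajrupmiʒ]

/m/ after /d/ (alveolar) → [n]
/n/ after /p/ (labial) → [m]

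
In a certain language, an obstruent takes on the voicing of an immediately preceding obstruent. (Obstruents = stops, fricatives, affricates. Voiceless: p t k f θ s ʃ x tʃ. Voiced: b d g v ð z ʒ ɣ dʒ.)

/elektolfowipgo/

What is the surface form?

/g/ after /p/ (voiceless) → [k]

[elektolfowipko]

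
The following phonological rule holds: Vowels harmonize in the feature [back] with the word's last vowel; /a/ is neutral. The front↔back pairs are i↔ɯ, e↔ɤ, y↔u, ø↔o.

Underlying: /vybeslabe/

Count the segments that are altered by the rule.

0

No segment meets the rule's conditions.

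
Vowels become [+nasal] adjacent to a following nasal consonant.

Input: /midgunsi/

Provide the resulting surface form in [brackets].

[midgũnsi]

/u/ before nasal /n/ → [ũ]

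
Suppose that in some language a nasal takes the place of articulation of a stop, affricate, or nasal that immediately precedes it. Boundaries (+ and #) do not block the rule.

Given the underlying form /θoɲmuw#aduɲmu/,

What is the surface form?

[θoɲɲuw#aduɲɲu]

/m/ after /ɲ/ (palatal) → [ɲ]
/m/ after /ɲ/ (palatal) → [ɲ]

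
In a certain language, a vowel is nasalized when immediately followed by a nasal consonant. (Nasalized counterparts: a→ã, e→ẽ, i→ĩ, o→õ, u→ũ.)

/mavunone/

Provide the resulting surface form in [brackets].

/u/ before nasal /n/ → [ũ]
/o/ before nasal /n/ → [õ]

[mavũnõne]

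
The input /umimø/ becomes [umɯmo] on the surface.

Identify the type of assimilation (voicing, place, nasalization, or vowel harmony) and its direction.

vowel harmony, progressive

/i/→[ɯ] /ø/→[o].
Vowels agree with the first vowel, so the harmony is progressive.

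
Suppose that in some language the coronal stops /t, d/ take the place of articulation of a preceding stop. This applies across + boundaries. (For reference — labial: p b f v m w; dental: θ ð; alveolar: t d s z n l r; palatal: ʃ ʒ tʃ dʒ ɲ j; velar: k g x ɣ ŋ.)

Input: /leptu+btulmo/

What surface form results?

[leppu+bpulmo]

/t/ after /p/ (labial) → [p]
/t/ after /b/ (labial) → [p]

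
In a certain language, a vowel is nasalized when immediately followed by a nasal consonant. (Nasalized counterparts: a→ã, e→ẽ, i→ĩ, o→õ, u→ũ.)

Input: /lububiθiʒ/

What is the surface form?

no segment meets the rule's conditions; no change.

[lububiθiʒ]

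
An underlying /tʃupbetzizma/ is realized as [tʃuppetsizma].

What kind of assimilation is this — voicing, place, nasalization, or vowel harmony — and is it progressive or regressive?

voicing assimilation, progressive

/b/→[p] /z/→[s].
Each target copies a feature from the preceding segment, so the direction is progressive.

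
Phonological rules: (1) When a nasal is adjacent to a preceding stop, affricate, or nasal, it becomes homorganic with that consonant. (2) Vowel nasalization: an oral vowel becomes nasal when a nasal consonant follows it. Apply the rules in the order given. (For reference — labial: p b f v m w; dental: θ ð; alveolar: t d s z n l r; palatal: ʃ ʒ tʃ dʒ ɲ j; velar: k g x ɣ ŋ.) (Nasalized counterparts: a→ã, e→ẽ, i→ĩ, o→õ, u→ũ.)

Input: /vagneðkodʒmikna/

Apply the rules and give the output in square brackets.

Rule 1: /n/ after /g/ (velar) → [ŋ]
Rule 1: /m/ after /dʒ/ (palatal) → [ɲ]
Rule 1: /n/ after /k/ (velar) → [ŋ]
After rule 1: vagŋeðkodʒɲikŋa
Rule 2: no segment meets the rule's conditions; no change.

[vagŋeðkodʒɲikŋa]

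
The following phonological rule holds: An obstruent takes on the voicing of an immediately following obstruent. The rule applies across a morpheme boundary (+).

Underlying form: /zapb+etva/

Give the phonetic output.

/p/ before /b/ (voiced) → [b]
/t/ before /v/ (voiced) → [d]

[zabb+edva]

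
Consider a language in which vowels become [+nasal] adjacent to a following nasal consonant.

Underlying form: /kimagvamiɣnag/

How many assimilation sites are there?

/i/ before nasal /m/ → [ĩ]
/a/ before nasal /m/ → [ã]
2 segments change.

2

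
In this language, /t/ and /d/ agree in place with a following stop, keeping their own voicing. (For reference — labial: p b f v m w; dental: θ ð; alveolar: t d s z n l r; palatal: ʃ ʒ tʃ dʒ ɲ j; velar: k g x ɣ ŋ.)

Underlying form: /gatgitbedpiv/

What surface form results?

[gakgipbebpiv]

/t/ before /g/ (velar) → [k]
/t/ before /b/ (labial) → [p]
/d/ before /p/ (labial) → [b]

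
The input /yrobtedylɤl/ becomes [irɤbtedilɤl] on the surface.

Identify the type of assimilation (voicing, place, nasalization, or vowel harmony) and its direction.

/y/→[i] /o/→[ɤ] /y/→[i].
Vowels agree with the last vowel, so the harmony is regressive.

vowel harmony, regressive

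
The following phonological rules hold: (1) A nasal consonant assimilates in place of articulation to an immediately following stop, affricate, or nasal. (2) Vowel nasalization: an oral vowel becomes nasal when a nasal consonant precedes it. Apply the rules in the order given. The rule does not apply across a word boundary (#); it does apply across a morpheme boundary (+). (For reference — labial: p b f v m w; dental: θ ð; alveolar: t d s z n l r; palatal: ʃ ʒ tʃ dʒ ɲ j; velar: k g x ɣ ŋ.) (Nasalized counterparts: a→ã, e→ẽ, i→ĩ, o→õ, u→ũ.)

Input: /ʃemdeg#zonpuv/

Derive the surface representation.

Rule 1: /m/ before /d/ (alveolar) → [n]
Rule 1: /n/ before /p/ (labial) → [m]
After rule 1: ʃendeg#zompuv
Rule 2: no segment meets the rule's conditions; no change.

[ʃendeg#zompuv]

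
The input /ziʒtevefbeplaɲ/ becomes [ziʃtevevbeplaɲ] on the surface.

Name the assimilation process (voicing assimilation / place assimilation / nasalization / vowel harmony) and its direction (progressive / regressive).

voicing assimilation, regressive

/ʒ/→[ʃ] /f/→[v].
Each target copies a feature from the following segment, so the direction is regressive.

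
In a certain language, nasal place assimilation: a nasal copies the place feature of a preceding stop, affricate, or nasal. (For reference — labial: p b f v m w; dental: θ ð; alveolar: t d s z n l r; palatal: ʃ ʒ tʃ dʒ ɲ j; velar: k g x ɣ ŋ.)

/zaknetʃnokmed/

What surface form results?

/n/ after /k/ (velar) → [ŋ]
/n/ after /tʃ/ (palatal) → [ɲ]
/m/ after /k/ (velar) → [ŋ]

[zakŋetʃɲokŋed]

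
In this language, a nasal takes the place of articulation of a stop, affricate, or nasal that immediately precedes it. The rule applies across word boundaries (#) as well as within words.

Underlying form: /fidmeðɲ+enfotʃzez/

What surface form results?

/m/ after /d/ (alveolar) → [n]

[fidneðɲ+enfotʃzez]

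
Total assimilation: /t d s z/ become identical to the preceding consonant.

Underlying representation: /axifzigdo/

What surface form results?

/z/ after /f/ → [f] (total assimilation)
/d/ after /g/ → [g] (total assimilation)

[axiffiggo]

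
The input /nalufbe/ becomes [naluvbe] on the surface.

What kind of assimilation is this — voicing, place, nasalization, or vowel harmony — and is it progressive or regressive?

/f/→[v].
Each target copies a feature from the following segment, so the direction is regressive.

voicing assimilation, regressive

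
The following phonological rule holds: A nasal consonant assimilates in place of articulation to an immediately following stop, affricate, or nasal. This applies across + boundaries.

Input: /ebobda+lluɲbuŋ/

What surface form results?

/ɲ/ before /b/ (labial) → [m]

[ebobda+llumbuŋ]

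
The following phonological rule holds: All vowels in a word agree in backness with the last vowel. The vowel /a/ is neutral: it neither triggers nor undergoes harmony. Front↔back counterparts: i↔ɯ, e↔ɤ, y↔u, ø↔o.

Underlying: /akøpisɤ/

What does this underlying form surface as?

[akopɯsɤ]

/ø/ harmonizes with /ɤ/ ([+back]) → [o]
/i/ harmonizes with /ɤ/ ([+back]) → [ɯ]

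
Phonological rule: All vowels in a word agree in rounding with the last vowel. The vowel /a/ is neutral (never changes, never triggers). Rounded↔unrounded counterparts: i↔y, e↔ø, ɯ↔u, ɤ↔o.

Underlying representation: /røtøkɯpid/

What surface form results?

/ø/ harmonizes with /i/ ([-round]) → [e]
/ø/ harmonizes with /i/ ([-round]) → [e]

[retekɯpid]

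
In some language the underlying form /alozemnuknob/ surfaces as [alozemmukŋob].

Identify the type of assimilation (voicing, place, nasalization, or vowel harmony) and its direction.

/n/→[m] /n/→[ŋ].
Each target copies a feature from the preceding segment, so the direction is progressive.

place assimilation, progressive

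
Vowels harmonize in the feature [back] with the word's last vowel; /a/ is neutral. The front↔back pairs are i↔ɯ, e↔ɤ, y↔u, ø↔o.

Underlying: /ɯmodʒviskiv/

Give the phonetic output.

[imødʒviskiv]

/ɯ/ harmonizes with /i/ ([-back]) → [i]
/o/ harmonizes with /i/ ([-back]) → [ø]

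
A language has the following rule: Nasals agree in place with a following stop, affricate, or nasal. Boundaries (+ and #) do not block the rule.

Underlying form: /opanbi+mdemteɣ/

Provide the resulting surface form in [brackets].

/n/ before /b/ (labial) → [m]
/m/ before /d/ (alveolar) → [n]
/m/ before /t/ (alveolar) → [n]

[opambi+ndenteɣ]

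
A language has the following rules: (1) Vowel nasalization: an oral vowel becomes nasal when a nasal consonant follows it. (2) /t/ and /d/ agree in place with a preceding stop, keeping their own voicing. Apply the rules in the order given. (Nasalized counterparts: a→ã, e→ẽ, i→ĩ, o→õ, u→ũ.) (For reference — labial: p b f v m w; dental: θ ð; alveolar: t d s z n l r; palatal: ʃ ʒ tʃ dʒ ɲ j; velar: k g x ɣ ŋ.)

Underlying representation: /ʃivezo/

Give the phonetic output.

[ʃivezo]

Rule 1: no segment meets the rule's conditions; no change.
After rule 1: ʃivezo
Rule 2: no segment meets the rule's conditions; no change.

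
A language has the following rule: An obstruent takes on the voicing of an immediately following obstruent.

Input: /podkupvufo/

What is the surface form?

/d/ before /k/ (voiceless) → [t]
/p/ before /v/ (voiced) → [b]

[potkubvufo]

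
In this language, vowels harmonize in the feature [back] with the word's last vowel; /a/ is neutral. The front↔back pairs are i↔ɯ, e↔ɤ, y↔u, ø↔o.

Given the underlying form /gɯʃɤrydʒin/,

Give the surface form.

[giʃerydʒin]

/ɯ/ harmonizes with /i/ ([-back]) → [i]
/ɤ/ harmonizes with /i/ ([-back]) → [e]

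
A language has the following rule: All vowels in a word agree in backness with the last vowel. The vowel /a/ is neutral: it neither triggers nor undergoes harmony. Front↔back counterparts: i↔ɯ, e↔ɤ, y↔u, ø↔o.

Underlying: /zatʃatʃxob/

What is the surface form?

no segment meets the rule's conditions; no change.

[zatʃatʃxob]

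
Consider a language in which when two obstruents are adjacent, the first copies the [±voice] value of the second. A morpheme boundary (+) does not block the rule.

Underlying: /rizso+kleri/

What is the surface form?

/z/ before /s/ (voiceless) → [s]

[risso+kleri]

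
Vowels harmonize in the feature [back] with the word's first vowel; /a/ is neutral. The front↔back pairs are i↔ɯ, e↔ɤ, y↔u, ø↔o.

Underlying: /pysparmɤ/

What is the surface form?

[pysparme]

/ɤ/ harmonizes with /y/ ([-back]) → [e]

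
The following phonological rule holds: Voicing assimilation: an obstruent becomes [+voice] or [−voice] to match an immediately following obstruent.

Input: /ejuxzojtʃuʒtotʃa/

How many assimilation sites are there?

/x/ before /z/ (voiced) → [ɣ]
/ʒ/ before /t/ (voiceless) → [ʃ]
2 segments change.

2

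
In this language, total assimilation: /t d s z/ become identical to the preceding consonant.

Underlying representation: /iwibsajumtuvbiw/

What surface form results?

/s/ after /b/ → [b] (total assimilation)
/t/ after /m/ → [m] (total assimilation)

[iwibbajummuvbiw]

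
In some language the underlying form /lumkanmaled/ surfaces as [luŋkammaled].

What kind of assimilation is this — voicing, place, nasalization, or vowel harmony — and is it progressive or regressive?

/m/→[ŋ] /n/→[m].
Each target copies a feature from the following segment, so the direction is regressive.

place assimilation, regressive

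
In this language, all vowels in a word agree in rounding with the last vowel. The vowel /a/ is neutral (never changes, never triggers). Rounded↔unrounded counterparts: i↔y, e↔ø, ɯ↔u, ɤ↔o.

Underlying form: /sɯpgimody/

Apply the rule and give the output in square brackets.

/ɯ/ harmonizes with /y/ ([+round]) → [u]
/i/ harmonizes with /y/ ([+round]) → [y]

[supgymody]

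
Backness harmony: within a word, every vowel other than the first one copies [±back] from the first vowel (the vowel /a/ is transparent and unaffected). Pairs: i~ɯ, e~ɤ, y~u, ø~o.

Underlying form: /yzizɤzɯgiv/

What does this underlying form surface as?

[yzizezigiv]

/ɤ/ harmonizes with /y/ ([-back]) → [e]
/ɯ/ harmonizes with /y/ ([-back]) → [i]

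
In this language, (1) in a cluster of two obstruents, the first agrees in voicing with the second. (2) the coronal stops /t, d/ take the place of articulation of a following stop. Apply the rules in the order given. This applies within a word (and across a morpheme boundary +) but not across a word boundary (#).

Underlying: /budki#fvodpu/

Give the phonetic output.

Rule 1: /d/ before /k/ (voiceless) → [t]
Rule 1: /f/ before /v/ (voiced) → [v]
Rule 1: /d/ before /p/ (voiceless) → [t]
After rule 1: butki#vvotpu
Rule 2: /t/ before /k/ (velar) → [k]
Rule 2: /t/ before /p/ (labial) → [p]

[bukki#vvoppu]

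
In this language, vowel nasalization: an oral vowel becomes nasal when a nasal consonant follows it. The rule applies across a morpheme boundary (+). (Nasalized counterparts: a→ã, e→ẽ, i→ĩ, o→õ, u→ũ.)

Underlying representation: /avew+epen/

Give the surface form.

/e/ before nasal /n/ → [ẽ]

[avew+epẽn]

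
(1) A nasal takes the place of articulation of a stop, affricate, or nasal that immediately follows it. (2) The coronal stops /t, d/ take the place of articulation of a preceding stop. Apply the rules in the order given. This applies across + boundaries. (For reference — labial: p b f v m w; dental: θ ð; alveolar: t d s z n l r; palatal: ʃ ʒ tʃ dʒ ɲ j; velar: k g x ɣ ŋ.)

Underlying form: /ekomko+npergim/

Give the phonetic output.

Rule 1: /m/ before /k/ (velar) → [ŋ]
Rule 1: /n/ before /p/ (labial) → [m]
After rule 1: ekoŋko+mpergim
Rule 2: no segment meets the rule's conditions; no change.

[ekoŋko+mpergim]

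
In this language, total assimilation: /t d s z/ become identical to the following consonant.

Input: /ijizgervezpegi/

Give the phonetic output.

[ijiggerveppegi]

/z/ before /g/ → [g] (total assimilation)
/z/ before /p/ → [p] (total assimilation)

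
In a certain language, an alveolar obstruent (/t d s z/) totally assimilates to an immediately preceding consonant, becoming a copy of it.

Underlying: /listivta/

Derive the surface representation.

/t/ after /s/ → [s] (total assimilation)
/t/ after /v/ → [v] (total assimilation)

[lissivva]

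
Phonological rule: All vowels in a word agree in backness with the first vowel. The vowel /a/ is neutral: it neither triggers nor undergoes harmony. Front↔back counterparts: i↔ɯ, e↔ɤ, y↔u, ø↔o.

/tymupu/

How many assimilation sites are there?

/u/ harmonizes with /y/ ([-back]) → [y]
/u/ harmonizes with /y/ ([-back]) → [y]
2 segments change.

2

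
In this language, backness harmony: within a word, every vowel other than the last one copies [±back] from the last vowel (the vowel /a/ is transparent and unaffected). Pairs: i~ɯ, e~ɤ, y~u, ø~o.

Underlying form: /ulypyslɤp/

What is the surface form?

/y/ harmonizes with /ɤ/ ([+back]) → [u]
/y/ harmonizes with /ɤ/ ([+back]) → [u]

[ulupuslɤp]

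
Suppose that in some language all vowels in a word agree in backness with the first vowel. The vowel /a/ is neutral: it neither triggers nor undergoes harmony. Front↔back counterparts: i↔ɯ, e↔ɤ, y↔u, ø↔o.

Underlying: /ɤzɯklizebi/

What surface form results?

[ɤzɯklɯzɤbɯ]

/i/ harmonizes with /ɤ/ ([+back]) → [ɯ]
/e/ harmonizes with /ɤ/ ([+back]) → [ɤ]
/i/ harmonizes with /ɤ/ ([+back]) → [ɯ]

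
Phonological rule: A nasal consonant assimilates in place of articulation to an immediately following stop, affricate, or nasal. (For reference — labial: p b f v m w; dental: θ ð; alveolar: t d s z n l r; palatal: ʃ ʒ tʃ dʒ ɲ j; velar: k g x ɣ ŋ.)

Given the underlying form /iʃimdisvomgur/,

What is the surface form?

[iʃindisvoŋgur]

/m/ before /d/ (alveolar) → [n]
/m/ before /g/ (velar) → [ŋ]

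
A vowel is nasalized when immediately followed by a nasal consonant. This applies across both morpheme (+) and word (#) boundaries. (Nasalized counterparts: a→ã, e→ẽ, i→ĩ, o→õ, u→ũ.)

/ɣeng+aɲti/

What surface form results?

/e/ before nasal /n/ → [ẽ]
/a/ before nasal /ɲ/ → [ã]

[ɣẽng+ãɲti]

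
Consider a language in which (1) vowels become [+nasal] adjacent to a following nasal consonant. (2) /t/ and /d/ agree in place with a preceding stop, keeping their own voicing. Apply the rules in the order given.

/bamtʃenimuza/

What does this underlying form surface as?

[bãmtʃẽnĩmuza]

Rule 1: /a/ before nasal /m/ → [ã]
Rule 1: /e/ before nasal /n/ → [ẽ]
Rule 1: /i/ before nasal /m/ → [ĩ]
After rule 1: bãmtʃẽnĩmuza
Rule 2: no segment meets the rule's conditions; no change.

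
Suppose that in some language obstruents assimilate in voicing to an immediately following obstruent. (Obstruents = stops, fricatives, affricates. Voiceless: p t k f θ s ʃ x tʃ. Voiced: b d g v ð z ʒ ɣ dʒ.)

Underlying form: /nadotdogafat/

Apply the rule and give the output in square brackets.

/t/ before /d/ (voiced) → [d]

[nadoddogafat]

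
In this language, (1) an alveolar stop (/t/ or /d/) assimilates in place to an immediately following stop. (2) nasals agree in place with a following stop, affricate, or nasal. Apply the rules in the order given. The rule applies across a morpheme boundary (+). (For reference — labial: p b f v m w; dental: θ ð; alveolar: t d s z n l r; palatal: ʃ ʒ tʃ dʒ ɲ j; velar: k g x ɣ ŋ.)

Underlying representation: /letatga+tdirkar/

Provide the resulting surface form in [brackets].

[letakga+tdirkar]

Rule 1: /t/ before /g/ (velar) → [k]
After rule 1: letakga+tdirkar
Rule 2: no segment meets the rule's conditions; no change.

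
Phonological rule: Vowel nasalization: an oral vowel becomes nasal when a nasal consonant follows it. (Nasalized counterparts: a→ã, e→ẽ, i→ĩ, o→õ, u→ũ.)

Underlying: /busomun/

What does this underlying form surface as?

[busõmũn]

/o/ before nasal /m/ → [õ]
/u/ before nasal /n/ → [ũ]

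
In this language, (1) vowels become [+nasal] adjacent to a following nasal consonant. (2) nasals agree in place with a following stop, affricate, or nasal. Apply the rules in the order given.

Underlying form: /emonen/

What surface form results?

Rule 1: /e/ before nasal /m/ → [ẽ]
Rule 1: /o/ before nasal /n/ → [õ]
Rule 1: /e/ before nasal /n/ → [ẽ]
After rule 1: ẽmõnẽn
Rule 2: no segment meets the rule's conditions; no change.

[ẽmõnẽn]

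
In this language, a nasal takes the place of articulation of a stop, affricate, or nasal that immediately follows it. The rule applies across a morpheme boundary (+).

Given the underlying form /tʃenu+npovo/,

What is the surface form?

[tʃenu+mpovo]

/n/ before /p/ (labial) → [m]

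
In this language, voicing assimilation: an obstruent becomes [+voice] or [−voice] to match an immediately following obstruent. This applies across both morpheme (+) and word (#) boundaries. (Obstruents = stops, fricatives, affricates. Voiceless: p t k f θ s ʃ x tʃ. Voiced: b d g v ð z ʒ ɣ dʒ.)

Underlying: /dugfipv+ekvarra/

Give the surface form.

/g/ before /f/ (voiceless) → [k]
/p/ before /v/ (voiced) → [b]
/k/ before /v/ (voiced) → [g]

[dukfibv+egvarra]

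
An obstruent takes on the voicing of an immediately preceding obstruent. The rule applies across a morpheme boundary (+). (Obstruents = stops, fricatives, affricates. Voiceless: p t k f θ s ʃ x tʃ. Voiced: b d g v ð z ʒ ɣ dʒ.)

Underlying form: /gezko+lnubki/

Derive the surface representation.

[gezgo+lnubgi]

/k/ after /z/ (voiced) → [g]
/k/ after /b/ (voiced) → [g]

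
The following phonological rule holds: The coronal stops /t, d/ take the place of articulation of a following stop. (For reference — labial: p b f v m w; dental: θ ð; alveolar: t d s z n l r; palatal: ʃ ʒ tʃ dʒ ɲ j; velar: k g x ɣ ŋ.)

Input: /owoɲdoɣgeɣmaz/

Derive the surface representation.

[owoɲdoɣgeɣmaz]

no segment meets the rule's conditions; no change.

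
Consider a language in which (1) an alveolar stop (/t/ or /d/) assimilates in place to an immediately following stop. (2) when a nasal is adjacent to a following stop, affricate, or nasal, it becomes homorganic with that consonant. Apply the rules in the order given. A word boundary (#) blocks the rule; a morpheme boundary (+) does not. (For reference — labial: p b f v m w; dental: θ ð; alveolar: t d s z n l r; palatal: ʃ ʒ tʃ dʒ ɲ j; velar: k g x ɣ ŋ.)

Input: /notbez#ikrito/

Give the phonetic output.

Rule 1: /t/ before /b/ (labial) → [p]
After rule 1: nopbez#ikrito
Rule 2: no segment meets the rule's conditions; no change.

[nopbez#ikrito]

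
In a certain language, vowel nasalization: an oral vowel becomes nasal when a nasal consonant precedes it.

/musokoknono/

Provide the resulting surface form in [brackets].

[mũsokoknõnõ]

/u/ after nasal /m/ → [ũ]
/o/ after nasal /n/ → [õ]
/o/ after nasal /n/ → [õ]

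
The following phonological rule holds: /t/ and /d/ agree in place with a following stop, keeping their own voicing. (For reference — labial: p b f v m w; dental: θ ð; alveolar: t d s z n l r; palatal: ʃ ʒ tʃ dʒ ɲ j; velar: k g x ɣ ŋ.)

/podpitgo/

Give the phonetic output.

[pobpikgo]

/d/ before /p/ (labial) → [b]
/t/ before /g/ (velar) → [k]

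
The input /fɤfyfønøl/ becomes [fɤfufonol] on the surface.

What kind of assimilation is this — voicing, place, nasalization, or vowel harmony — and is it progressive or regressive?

vowel harmony, progressive

/y/→[u] /ø/→[o] /ø/→[o].
Vowels agree with the first vowel, so the harmony is progressive.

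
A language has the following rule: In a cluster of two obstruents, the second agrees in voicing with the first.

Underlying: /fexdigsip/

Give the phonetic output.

/d/ after /x/ (voiceless) → [t]
/s/ after /g/ (voiced) → [z]

[fextigzip]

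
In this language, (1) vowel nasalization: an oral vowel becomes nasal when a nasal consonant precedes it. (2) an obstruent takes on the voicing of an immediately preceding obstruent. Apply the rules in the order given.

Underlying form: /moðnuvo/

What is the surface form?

Rule 1: /o/ after nasal /m/ → [õ]
Rule 1: /u/ after nasal /n/ → [ũ]
After rule 1: mõðnũvo
Rule 2: no segment meets the rule's conditions; no change.

[mõðnũvo]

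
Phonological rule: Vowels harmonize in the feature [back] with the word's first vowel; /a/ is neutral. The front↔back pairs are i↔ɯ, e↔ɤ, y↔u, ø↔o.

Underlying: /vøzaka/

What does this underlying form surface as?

[vøzaka]

no segment meets the rule's conditions; no change.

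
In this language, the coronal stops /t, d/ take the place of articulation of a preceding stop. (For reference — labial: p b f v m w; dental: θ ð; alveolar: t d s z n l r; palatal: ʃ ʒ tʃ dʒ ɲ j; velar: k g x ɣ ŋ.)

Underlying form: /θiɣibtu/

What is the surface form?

[θiɣibpu]

/t/ after /b/ (labial) → [p]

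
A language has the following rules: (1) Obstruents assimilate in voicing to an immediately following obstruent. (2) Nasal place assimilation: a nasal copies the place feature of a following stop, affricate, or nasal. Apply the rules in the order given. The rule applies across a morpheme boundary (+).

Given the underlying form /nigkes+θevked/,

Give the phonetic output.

Rule 1: /g/ before /k/ (voiceless) → [k]
Rule 1: /v/ before /k/ (voiceless) → [f]
After rule 1: nikkes+θefked
Rule 2: no segment meets the rule's conditions; no change.

[nikkes+θefked]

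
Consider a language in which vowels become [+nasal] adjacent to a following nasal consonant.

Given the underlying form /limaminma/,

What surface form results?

[lĩmãmĩnma]

/i/ before nasal /m/ → [ĩ]
/a/ before nasal /m/ → [ã]
/i/ before nasal /n/ → [ĩ]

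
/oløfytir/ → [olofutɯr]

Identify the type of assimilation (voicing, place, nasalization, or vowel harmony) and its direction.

/ø/→[o] /y/→[u] /i/→[ɯ].
Vowels agree with the first vowel, so the harmony is progressive.

vowel harmony, progressive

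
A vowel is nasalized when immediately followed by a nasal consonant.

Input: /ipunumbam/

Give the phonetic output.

[ipũnũmbãm]

/u/ before nasal /n/ → [ũ]
/u/ before nasal /m/ → [ũ]
/a/ before nasal /m/ → [ã]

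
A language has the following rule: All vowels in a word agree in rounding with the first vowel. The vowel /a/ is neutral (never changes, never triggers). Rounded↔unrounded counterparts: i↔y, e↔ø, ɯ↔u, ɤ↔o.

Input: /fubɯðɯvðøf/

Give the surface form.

/ɯ/ harmonizes with /u/ ([+round]) → [u]
/ɯ/ harmonizes with /u/ ([+round]) → [u]

[fubuðuvðøf]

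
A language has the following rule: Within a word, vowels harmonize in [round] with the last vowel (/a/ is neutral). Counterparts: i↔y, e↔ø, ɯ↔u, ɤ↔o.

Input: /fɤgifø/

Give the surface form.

[fogyfø]

/ɤ/ harmonizes with /ø/ ([+round]) → [o]
/i/ harmonizes with /ø/ ([+round]) → [y]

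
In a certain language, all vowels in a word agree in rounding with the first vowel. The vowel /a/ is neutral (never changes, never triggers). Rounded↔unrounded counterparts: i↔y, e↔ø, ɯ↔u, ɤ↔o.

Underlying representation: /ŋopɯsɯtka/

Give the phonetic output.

[ŋopusutka]

/ɯ/ harmonizes with /o/ ([+round]) → [u]
/ɯ/ harmonizes with /o/ ([+round]) → [u]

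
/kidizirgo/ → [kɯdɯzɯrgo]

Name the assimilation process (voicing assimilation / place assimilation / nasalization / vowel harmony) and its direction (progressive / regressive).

vowel harmony, regressive

/i/→[ɯ] /i/→[ɯ] /i/→[ɯ].
Vowels agree with the last vowel, so the harmony is regressive.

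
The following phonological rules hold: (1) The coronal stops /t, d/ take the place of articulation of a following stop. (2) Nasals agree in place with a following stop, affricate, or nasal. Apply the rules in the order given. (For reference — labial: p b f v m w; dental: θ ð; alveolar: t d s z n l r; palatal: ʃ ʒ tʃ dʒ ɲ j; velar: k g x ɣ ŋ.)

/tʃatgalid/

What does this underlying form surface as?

Rule 1: /t/ before /g/ (velar) → [k]
After rule 1: tʃakgalid
Rule 2: no segment meets the rule's conditions; no change.

[tʃakgalid]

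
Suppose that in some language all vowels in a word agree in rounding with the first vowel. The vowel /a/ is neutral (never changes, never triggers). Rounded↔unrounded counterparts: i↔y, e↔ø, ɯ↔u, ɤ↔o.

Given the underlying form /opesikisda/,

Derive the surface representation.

/e/ harmonizes with /o/ ([+round]) → [ø]
/i/ harmonizes with /o/ ([+round]) → [y]
/i/ harmonizes with /o/ ([+round]) → [y]

[opøsykysda]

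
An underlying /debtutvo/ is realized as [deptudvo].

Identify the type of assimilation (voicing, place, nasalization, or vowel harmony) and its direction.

/b/→[p] /t/→[d].
Each target copies a feature from the following segment, so the direction is regressive.

voicing assimilation, regressive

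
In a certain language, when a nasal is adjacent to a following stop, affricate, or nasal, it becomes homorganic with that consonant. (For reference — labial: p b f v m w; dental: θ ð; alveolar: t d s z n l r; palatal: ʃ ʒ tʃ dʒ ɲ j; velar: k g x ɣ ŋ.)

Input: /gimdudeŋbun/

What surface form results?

[gindudembun]

/m/ before /d/ (alveolar) → [n]
/ŋ/ before /b/ (labial) → [m]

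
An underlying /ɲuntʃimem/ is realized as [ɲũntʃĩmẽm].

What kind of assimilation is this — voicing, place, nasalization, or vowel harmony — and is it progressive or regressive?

nasalization, regressive

/u/→[ũ] /i/→[ĩ] /e/→[ẽ].
Each target copies a feature from the following segment, so the direction is regressive.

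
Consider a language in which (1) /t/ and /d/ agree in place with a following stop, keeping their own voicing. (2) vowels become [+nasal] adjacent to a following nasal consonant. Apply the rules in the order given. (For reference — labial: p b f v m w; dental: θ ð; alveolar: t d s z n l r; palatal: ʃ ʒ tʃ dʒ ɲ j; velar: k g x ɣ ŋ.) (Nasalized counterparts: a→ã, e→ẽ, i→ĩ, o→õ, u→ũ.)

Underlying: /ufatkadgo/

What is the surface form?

Rule 1: /t/ before /k/ (velar) → [k]
Rule 1: /d/ before /g/ (velar) → [g]
After rule 1: ufakkaggo
Rule 2: no segment meets the rule's conditions; no change.

[ufakkaggo]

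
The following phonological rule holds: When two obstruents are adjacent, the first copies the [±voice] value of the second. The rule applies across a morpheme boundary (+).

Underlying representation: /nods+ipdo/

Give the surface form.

/d/ before /s/ (voiceless) → [t]
/p/ before /d/ (voiced) → [b]

[nots+ibdo]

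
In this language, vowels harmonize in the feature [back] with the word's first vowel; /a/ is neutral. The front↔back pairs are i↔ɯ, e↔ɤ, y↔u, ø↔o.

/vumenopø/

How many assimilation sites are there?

2

/e/ harmonizes with /u/ ([+back]) → [ɤ]
/ø/ harmonizes with /u/ ([+back]) → [o]
2 segments change.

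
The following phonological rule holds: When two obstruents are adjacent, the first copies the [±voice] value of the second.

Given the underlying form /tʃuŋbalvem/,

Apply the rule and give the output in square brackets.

[tʃuŋbalvem]

no segment meets the rule's conditions; no change.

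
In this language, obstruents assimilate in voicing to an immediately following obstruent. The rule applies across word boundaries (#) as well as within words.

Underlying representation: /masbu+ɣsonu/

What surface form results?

[mazbu+xsonu]

/s/ before /b/ (voiced) → [z]
/ɣ/ before /s/ (voiceless) → [x]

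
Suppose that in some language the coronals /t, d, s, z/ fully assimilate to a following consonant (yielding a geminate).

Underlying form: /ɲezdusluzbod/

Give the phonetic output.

/z/ before /d/ → [d] (total assimilation)
/s/ before /l/ → [l] (total assimilation)
/z/ before /b/ → [b] (total assimilation)

[ɲeddullubbod]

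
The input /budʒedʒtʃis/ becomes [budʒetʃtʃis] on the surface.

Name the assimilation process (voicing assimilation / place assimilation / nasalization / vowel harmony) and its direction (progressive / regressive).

/dʒ/→[tʃ].
Each target copies a feature from the following segment, so the direction is regressive.

voicing assimilation, regressive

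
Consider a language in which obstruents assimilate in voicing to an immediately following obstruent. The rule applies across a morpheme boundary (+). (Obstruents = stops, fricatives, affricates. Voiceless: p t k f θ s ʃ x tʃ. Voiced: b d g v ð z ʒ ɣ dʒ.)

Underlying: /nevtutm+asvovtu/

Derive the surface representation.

[neftutm+azvoftu]

/v/ before /t/ (voiceless) → [f]
/s/ before /v/ (voiced) → [z]
/v/ before /t/ (voiceless) → [f]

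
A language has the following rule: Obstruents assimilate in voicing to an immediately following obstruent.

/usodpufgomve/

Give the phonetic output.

/d/ before /p/ (voiceless) → [t]
/f/ before /g/ (voiced) → [v]

[usotpuvgomve]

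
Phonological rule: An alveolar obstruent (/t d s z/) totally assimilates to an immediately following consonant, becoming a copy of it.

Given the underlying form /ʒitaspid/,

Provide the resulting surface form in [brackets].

[ʒitappid]

/s/ before /p/ → [p] (total assimilation)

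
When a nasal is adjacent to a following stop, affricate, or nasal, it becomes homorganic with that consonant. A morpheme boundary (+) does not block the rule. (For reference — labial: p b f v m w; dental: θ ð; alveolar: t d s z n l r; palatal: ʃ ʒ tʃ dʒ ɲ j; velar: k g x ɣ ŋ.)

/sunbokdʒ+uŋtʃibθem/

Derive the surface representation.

[sumbokdʒ+uɲtʃibθem]

/n/ before /b/ (labial) → [m]
/ŋ/ before /tʃ/ (palatal) → [ɲ]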